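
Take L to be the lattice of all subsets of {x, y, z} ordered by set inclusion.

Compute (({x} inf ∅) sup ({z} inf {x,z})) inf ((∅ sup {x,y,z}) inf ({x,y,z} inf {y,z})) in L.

{z}

{x} ∧ ∅ = ∅
{z} ∧ {x,z} = {z}
∅ ∨ {z} = {z}
∅ ∨ {x,y,z} = {x,y,z}
{x,y,z} ∧ {y,z} = {y,z}
{x,y,z} ∧ {y,z} = {y,z}
{z} ∧ {y,z} = {z}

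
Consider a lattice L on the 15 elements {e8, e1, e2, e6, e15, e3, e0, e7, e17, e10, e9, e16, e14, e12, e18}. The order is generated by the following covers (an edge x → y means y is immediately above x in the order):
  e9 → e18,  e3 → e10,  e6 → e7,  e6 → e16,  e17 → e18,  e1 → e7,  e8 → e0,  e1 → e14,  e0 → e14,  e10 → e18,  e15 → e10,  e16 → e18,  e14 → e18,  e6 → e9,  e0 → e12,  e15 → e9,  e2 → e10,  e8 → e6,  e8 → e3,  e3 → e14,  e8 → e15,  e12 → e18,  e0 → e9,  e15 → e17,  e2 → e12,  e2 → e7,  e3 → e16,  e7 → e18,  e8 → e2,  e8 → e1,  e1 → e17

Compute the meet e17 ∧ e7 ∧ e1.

Common lower bounds of {e17, e7, e1}: e1, e8.
The greatest among these is e1.

e1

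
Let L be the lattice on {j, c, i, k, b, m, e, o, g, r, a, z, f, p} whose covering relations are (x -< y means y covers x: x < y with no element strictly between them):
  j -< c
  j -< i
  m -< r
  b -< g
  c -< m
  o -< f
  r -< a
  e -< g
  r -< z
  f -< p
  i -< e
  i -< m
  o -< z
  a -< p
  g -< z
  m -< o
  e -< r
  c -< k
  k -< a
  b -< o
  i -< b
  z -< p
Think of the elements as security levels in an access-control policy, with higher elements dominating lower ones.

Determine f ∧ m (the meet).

m

Common lower bounds of {f, m}: c, i, j, m.
The greatest among these is m.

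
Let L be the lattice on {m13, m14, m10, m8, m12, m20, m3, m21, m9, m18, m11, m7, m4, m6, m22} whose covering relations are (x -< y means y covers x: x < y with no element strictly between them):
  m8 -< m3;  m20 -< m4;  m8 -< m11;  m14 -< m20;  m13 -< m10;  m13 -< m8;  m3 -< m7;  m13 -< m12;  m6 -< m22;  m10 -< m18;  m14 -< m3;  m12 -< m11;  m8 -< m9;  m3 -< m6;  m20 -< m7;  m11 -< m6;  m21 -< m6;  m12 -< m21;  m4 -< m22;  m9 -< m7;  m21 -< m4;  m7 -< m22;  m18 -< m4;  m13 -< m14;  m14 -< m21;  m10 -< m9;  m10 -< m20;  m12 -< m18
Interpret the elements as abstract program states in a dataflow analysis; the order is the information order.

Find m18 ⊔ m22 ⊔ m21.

m22

Common upper bounds of {m18, m22, m21}: m22.
The least among these is m22.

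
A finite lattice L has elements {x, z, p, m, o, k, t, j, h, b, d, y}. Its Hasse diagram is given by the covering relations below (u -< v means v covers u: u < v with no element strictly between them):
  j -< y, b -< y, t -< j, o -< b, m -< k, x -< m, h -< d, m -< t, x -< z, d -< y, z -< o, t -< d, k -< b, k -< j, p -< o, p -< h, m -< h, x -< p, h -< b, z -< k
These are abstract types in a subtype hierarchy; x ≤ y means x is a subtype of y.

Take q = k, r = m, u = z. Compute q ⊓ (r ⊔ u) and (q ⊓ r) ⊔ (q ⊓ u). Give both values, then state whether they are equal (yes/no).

k; k; yes

r ⊔ u = k, so q ⊓ (r ⊔ u) = k ⊓ k = k.
q ⊓ r = m and q ⊓ u = z, so (q ⊓ r) ⊔ (q ⊓ u) = m ⊔ z = k.
Equal: yes.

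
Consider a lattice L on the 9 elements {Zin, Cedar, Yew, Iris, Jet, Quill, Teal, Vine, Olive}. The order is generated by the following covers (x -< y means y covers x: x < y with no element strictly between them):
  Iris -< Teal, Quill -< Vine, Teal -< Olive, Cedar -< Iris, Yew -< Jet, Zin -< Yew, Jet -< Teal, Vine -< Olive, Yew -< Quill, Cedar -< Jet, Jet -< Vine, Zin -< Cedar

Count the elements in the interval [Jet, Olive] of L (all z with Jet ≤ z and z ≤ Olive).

4

The interval [Jet, Olive] = {Jet, Olive, Teal, Vine}, which has 4 elements.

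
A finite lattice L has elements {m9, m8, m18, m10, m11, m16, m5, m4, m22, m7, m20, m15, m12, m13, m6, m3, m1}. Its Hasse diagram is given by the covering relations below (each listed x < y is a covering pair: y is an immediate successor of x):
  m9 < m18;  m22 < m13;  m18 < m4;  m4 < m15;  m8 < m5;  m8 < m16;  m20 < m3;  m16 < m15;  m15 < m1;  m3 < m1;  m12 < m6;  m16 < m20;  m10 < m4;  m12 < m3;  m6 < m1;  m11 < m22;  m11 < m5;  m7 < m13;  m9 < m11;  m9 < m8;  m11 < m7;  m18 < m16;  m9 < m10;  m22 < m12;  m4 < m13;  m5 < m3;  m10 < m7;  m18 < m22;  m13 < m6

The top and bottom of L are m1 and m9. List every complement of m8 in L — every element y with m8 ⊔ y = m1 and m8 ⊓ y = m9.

Need y with m8 ∨ y = m1 and m8 ∧ y = m9.
Checking each element gives: m13, m6, m7.

m13, m6, m7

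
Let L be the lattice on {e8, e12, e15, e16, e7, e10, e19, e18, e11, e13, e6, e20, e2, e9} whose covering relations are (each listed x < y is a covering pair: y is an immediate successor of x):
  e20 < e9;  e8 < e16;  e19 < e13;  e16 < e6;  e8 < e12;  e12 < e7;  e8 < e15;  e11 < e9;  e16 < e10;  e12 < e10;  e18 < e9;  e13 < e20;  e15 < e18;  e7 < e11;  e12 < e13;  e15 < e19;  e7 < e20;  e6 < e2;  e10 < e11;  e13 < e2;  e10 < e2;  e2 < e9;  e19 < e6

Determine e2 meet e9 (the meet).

e2

Common lower bounds of {e2, e9}: e10, e12, e13, e15, e16, e19, e2, e6, e8.
The greatest among these is e2.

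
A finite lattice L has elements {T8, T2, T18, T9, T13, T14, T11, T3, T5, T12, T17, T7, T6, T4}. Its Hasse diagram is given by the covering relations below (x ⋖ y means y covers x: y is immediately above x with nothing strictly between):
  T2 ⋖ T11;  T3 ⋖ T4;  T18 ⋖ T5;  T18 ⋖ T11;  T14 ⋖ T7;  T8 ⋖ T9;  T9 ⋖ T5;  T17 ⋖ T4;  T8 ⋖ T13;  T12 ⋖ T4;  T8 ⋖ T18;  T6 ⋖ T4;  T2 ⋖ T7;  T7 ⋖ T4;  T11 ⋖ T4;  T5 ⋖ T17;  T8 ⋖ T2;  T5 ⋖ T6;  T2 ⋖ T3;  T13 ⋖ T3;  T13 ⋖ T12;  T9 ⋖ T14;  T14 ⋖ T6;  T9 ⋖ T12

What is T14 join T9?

T14

Common upper bounds of {T14, T9}: T14, T4, T6, T7.
The least among these is T14.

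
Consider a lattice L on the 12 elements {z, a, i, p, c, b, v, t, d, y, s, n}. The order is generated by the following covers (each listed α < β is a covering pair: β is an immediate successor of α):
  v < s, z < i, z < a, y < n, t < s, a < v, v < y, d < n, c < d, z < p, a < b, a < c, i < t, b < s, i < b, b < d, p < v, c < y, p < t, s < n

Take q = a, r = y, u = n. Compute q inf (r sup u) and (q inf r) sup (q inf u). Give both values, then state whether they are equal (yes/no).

r sup u = n, so q inf (r sup u) = a inf n = a.
q inf r = a and q inf u = a, so (q inf r) sup (q inf u) = a sup a = a.
Equal: yes.

a; a; yes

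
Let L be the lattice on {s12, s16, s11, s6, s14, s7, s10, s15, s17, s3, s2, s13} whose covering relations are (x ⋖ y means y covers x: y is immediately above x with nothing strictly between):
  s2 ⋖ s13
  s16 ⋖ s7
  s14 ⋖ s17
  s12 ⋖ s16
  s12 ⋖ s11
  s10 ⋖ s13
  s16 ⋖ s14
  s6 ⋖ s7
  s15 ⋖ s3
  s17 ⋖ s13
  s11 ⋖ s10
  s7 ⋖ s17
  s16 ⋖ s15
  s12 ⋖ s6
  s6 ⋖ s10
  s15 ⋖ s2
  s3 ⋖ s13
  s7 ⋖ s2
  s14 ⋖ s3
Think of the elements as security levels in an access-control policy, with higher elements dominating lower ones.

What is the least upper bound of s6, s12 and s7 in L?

Common upper bounds of {s6, s12, s7}: s13, s17, s2, s7.
The least among these is s7.

s7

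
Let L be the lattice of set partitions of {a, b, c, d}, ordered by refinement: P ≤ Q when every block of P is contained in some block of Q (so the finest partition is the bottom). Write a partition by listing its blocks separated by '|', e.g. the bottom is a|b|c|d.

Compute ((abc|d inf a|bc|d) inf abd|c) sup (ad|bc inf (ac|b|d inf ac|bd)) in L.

a|b|c|d

abc|d ∧ a|bc|d = a|bc|d
a|bc|d ∧ abd|c = a|b|c|d
ac|b|d ∧ ac|bd = ac|b|d
ad|bc ∧ ac|b|d = a|b|c|d
a|b|c|d ∨ a|b|c|d = a|b|c|d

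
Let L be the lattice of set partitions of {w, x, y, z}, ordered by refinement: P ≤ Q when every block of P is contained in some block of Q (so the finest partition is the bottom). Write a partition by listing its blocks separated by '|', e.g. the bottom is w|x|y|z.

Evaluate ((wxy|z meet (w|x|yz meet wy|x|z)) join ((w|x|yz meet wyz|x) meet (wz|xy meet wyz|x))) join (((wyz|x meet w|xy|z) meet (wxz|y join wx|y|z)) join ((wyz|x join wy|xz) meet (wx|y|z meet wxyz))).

wx|y|z

w|x|yz ∧ wy|x|z = w|x|y|z
wxy|z ∧ w|x|y|z = w|x|y|z
w|x|yz ∧ wyz|x = w|x|yz
wz|xy ∧ wyz|x = wz|x|y
w|x|yz ∧ wz|x|y = w|x|y|z
w|x|y|z ∨ w|x|y|z = w|x|y|z
wyz|x ∧ w|xy|z = w|x|y|z
wxz|y ∨ wx|y|z = wxz|y
w|x|y|z ∧ wxz|y = w|x|y|z
wyz|x ∨ wy|xz = wxyz
wx|y|z ∧ wxyz = wx|y|z
wxyz ∧ wx|y|z = wx|y|z
w|x|y|z ∨ wx|y|z = wx|y|z
w|x|y|z ∨ wx|y|z = wx|y|z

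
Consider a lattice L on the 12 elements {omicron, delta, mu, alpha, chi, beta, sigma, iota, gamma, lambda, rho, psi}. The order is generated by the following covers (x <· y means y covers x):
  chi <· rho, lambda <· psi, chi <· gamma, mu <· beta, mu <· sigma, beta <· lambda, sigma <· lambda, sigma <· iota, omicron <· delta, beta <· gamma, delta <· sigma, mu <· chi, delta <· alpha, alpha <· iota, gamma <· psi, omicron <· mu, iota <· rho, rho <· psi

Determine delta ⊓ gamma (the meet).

Common lower bounds of {delta, gamma}: omicron.
The greatest among these is omicron.

omicron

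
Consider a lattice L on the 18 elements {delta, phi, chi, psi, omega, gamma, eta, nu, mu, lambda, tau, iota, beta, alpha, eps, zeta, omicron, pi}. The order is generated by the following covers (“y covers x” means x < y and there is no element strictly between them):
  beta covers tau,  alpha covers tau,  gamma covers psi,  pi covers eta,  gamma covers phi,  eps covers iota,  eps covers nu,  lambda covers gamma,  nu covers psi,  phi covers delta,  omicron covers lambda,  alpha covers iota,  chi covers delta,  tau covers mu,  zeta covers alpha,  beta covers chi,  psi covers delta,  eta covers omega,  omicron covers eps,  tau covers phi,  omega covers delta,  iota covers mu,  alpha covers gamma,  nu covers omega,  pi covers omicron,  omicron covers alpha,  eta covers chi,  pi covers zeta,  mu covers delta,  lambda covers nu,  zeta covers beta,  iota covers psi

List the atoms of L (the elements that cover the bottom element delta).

chi, mu, omega, phi, psi

The atoms are exactly the elements that cover delta: chi, mu, omega, phi, psi.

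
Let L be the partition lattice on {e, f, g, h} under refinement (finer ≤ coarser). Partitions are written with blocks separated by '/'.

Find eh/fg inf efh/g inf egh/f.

The meet (common refinement) of eh/fg, efh/g, egh/f intersects blocks pairwise, giving eh/f/g.

eh/f/g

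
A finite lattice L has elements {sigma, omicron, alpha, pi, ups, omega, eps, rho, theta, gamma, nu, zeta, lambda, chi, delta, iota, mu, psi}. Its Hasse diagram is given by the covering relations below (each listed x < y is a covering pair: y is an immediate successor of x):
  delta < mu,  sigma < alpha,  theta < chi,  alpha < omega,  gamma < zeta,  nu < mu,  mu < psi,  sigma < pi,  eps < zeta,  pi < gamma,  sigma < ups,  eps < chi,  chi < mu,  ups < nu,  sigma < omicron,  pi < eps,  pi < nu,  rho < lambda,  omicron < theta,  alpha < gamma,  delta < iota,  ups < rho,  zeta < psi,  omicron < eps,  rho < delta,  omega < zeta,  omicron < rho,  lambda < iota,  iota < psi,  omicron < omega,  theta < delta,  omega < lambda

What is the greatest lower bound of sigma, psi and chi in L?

sigma

Common lower bounds of {sigma, psi, chi}: sigma.
The greatest among these is sigma.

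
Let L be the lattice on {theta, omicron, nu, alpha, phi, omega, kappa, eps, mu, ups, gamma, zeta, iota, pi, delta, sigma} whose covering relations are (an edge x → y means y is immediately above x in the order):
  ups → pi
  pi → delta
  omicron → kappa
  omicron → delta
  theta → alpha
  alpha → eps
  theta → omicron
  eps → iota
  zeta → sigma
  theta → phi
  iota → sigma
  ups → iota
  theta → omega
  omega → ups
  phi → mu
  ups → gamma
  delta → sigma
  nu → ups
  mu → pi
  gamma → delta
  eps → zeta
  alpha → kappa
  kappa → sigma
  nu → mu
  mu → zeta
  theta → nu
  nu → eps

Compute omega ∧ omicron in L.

theta

omega ∧ omicron = theta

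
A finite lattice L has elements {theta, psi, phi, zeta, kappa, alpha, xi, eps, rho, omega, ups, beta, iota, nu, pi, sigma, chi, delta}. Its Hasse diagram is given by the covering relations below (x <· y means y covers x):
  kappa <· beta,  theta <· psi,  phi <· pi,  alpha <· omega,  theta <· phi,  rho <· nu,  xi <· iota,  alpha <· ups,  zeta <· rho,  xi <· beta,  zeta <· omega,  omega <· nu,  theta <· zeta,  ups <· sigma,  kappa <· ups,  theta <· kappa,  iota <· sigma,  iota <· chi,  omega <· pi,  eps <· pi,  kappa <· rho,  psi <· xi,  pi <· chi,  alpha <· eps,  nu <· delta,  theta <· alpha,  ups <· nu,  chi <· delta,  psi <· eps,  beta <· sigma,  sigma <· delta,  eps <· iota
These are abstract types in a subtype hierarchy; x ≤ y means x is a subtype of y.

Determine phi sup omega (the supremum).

Common upper bounds of {phi, omega}: chi, delta, pi.
The least among these is pi.

pi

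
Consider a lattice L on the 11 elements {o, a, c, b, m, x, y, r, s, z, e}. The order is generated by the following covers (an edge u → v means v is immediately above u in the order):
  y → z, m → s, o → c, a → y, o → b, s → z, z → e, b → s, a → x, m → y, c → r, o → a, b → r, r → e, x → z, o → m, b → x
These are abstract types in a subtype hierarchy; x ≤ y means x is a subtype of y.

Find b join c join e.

Common upper bounds of {b, c, e}: e.
The least among these is e.

e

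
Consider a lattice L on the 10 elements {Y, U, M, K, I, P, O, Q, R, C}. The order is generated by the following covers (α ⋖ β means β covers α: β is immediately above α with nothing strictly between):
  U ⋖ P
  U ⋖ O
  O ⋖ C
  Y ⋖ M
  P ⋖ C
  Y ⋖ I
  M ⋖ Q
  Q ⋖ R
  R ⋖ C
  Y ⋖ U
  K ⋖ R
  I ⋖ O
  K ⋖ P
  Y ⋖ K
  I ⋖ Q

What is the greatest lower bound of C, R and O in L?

I

Common lower bounds of {C, R, O}: I, Y.
The greatest among these is I.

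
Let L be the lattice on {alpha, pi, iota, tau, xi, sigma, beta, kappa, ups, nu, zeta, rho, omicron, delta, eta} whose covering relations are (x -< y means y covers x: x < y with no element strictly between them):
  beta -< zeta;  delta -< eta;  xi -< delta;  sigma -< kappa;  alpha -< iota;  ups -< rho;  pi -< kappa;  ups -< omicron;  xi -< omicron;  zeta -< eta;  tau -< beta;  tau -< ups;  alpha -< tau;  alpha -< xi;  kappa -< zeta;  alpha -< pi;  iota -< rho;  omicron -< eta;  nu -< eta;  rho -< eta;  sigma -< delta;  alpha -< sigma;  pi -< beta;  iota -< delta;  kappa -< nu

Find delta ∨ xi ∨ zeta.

Common upper bounds of {delta, xi, zeta}: eta.
The least among these is eta.

eta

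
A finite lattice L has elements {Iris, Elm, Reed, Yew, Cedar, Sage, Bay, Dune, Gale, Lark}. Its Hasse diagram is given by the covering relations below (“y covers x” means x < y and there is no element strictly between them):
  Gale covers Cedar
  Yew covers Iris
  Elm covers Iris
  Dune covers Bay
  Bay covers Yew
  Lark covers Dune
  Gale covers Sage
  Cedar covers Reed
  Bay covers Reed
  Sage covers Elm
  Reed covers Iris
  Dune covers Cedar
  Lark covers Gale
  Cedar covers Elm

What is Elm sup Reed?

Cedar

Common upper bounds of {Elm, Reed}: Cedar, Dune, Gale, Lark.
The least among these is Cedar.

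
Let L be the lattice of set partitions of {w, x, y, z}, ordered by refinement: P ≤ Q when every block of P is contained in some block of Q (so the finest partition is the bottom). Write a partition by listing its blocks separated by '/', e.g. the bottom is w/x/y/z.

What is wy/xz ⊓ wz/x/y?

w/x/y/z

The meet (common refinement) of wy/xz and wz/x/y intersects blocks pairwise, giving w/x/y/z.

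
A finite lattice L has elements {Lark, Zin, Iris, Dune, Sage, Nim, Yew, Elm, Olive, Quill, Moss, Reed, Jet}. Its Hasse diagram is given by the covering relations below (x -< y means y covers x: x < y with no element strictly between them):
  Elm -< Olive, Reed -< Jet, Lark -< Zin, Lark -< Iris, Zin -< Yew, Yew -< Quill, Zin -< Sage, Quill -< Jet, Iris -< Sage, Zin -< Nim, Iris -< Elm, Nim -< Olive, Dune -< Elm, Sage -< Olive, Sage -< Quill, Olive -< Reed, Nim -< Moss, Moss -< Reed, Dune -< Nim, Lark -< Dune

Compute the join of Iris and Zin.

Common upper bounds of {Iris, Zin}: Jet, Olive, Quill, Reed, Sage.
The least among these is Sage.

Sage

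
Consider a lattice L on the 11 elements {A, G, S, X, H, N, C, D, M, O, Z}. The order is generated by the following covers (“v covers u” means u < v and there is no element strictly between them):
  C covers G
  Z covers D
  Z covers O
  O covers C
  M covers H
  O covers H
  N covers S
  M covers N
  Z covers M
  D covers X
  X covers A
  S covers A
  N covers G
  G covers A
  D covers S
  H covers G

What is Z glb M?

Common lower bounds of {Z, M}: A, G, H, M, N, S.
The greatest among these is M.

M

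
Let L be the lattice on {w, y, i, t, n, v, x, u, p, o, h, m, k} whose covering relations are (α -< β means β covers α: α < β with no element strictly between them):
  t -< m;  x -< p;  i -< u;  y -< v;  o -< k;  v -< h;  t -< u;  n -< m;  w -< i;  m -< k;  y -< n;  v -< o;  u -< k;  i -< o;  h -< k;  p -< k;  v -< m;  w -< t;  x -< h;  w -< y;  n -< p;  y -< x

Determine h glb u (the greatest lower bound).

Common lower bounds of {h, u}: w.
The greatest among these is w.

w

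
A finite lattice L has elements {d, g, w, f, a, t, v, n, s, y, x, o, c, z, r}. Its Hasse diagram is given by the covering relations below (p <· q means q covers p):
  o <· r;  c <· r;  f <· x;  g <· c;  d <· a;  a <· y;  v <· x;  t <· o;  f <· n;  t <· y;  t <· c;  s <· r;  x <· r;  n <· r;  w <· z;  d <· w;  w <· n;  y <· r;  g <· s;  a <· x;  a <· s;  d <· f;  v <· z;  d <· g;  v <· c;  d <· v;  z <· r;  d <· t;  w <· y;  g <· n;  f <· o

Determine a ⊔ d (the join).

Common upper bounds of {a, d}: a, r, s, x, y.
The least among these is a.

a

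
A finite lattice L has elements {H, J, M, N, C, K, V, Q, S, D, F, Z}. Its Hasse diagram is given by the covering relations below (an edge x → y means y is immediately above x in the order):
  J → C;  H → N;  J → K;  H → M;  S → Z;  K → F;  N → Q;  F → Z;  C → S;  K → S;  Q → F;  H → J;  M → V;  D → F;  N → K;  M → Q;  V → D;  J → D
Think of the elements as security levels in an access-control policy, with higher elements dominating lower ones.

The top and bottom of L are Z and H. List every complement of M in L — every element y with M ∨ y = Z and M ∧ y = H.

Need y with M ∨ y = Z and M ∧ y = H.
Checking each element gives: C, S.

C, S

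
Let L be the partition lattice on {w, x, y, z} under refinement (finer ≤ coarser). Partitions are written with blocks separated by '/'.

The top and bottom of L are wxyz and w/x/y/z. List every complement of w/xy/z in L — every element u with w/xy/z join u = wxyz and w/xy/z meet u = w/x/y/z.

wx/yz, wxz/y, wy/xz, wyz/x

Need u with w/xy/z ∨ u = wxyz and w/xy/z ∧ u = w/x/y/z.
Checking each element gives: wx/yz, wxz/y, wy/xz, wyz/x.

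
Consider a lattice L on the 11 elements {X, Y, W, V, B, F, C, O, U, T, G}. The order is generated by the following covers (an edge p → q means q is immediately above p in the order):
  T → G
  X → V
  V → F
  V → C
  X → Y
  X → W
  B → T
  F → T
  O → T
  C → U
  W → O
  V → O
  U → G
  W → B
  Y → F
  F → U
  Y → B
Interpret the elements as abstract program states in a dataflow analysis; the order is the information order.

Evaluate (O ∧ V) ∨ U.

U

O ∧ V = V
V ∨ U = U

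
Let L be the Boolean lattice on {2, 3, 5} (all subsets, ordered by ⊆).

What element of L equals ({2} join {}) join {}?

{2}

{2} ∨ {} = {2}
{2} ∨ {} = {2}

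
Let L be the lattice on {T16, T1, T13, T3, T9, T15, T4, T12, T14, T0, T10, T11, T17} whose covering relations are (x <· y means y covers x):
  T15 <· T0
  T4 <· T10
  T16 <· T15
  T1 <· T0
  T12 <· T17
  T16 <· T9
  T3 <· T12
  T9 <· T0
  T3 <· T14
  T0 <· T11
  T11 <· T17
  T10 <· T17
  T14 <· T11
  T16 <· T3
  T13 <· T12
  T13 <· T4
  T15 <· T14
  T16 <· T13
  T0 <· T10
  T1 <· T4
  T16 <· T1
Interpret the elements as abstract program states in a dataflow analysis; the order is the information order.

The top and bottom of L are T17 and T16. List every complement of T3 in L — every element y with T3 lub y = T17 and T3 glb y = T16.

T10, T4

Need y with T3 ∨ y = T17 and T3 ∧ y = T16.
Checking each element gives: T10, T4.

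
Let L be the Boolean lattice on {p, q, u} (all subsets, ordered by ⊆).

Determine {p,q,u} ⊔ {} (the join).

Under ⊆, join is union: {p,q,u} ∪ {} = {p,q,u}.

{p,q,u}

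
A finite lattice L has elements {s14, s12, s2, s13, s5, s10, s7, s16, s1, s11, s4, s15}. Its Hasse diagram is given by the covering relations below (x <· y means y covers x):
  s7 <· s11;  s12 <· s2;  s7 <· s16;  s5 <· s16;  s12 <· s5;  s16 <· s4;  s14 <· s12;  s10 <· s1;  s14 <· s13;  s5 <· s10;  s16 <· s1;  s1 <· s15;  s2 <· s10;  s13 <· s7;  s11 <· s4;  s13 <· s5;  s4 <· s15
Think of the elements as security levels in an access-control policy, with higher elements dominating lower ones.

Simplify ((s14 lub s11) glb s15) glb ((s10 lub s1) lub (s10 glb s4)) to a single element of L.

s7

s14 ∨ s11 = s11
s11 ∧ s15 = s11
s10 ∨ s1 = s1
s10 ∧ s4 = s5
s1 ∨ s5 = s1
s11 ∧ s1 = s7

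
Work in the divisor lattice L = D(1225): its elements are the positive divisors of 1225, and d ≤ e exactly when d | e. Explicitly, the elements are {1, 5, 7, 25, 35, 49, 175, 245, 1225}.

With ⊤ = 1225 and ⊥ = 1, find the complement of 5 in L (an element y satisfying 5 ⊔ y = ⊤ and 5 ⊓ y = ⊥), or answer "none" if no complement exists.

For every candidate y, either 5 ∨ y ≠ 1225 or 5 ∧ y ≠ 1; no complement exists.

none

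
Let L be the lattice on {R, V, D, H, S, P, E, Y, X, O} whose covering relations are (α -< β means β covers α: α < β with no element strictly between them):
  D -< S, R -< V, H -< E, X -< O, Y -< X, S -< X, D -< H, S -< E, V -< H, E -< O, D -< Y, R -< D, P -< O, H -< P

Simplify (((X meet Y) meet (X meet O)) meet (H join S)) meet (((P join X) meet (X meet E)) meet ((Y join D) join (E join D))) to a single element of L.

D

X ∧ Y = Y
X ∧ O = X
Y ∧ X = Y
H ∨ S = E
Y ∧ E = D
P ∨ X = O
X ∧ E = S
O ∧ S = S
Y ∨ D = Y
E ∨ D = E
Y ∨ E = O
S ∧ O = S
D ∧ S = D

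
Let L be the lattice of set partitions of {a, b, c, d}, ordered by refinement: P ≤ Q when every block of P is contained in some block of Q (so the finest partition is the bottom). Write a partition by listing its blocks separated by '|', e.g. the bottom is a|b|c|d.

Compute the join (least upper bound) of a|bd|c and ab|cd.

The join of a|bd|c and ab|cd merges any blocks that overlap across the partitions, giving abcd.

abcd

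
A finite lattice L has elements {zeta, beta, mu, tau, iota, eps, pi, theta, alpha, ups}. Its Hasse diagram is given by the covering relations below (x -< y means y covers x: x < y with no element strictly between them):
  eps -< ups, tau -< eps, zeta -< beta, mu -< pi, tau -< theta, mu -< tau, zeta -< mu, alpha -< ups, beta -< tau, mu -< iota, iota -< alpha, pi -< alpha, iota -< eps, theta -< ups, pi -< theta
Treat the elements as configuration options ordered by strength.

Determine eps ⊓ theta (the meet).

Common lower bounds of {eps, theta}: beta, mu, tau, zeta.
The greatest among these is tau.

tau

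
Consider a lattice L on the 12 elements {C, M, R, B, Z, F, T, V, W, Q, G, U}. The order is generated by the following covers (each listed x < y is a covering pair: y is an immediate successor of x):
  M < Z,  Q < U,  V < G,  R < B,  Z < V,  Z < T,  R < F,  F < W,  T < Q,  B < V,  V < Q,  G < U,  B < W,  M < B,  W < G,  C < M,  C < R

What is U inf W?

Common lower bounds of {U, W}: B, C, F, M, R, W.
The greatest among these is W.

W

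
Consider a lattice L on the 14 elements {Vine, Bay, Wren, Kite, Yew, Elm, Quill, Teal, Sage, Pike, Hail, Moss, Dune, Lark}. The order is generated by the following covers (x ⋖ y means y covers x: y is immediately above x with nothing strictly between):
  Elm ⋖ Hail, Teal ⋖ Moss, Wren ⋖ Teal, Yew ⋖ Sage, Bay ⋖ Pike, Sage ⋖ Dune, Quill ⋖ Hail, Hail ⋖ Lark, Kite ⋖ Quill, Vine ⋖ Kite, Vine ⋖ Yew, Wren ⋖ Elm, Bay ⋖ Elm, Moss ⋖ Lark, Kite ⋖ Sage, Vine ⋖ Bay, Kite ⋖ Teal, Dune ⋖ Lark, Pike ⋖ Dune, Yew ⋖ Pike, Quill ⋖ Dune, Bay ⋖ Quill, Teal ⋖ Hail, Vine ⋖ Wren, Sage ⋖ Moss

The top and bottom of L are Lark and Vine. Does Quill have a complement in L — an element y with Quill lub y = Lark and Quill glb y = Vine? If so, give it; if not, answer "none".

none

For every candidate y, either Quill ∨ y ≠ Lark or Quill ∧ y ≠ Vine; no complement exists.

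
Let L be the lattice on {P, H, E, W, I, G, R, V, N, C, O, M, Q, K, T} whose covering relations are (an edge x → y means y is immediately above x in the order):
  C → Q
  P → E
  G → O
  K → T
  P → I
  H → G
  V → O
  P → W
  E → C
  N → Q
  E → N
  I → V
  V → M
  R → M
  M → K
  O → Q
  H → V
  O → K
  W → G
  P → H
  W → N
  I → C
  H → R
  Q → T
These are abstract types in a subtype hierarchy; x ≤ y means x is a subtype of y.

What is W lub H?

Common upper bounds of {W, H}: G, K, O, Q, T.
The least among these is G.

G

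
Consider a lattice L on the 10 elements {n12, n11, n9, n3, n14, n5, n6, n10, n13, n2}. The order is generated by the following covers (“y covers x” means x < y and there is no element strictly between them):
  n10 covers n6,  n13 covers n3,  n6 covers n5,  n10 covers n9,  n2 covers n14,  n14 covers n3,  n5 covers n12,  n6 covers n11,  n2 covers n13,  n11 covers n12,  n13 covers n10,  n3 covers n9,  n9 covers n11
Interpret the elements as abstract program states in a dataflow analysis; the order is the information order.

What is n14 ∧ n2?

n14

Common lower bounds of {n14, n2}: n11, n12, n14, n3, n9.
The greatest among these is n14.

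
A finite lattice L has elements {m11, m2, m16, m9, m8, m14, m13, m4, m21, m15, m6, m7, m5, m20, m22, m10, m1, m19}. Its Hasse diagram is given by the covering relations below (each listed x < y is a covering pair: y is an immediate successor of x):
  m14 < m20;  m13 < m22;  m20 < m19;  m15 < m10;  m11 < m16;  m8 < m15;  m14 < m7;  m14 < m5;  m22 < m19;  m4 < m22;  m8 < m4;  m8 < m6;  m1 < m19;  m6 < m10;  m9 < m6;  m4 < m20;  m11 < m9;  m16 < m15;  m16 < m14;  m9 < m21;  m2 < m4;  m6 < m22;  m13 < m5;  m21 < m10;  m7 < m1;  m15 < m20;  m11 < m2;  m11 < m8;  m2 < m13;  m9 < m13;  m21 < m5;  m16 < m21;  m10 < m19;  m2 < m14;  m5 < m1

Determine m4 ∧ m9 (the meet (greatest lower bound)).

Common lower bounds of {m4, m9}: m11.
The greatest among these is m11.

m11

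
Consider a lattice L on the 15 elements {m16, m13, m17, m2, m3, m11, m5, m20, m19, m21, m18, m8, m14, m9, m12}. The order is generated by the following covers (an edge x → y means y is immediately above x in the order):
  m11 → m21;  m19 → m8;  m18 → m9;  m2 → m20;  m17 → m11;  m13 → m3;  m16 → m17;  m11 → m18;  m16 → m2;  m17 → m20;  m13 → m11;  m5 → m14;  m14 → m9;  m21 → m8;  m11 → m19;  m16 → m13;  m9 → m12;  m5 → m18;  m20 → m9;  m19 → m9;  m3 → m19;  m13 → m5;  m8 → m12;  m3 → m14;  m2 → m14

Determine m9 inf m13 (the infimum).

Common lower bounds of {m9, m13}: m13, m16.
The greatest among these is m13.

m13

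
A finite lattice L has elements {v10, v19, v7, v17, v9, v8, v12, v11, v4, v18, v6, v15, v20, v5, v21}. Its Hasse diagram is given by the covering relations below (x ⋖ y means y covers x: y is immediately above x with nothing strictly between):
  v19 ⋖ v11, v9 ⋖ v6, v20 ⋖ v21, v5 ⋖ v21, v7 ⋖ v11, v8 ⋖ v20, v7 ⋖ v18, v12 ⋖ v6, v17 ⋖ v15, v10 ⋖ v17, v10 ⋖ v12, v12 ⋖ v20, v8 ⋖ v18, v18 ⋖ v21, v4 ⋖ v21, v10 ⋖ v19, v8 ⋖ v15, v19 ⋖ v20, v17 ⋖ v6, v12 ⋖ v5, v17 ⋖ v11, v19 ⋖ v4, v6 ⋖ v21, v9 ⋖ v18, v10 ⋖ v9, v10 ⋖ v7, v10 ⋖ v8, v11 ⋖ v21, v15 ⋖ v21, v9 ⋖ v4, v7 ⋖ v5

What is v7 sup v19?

Common upper bounds of {v7, v19}: v11, v21.
The least among these is v11.

v11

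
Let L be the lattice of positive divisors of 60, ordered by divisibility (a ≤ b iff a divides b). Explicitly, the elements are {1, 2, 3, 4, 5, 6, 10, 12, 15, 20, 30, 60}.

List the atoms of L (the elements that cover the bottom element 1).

2, 3, 5

The atoms are exactly the elements that cover 1: 2, 3, 5.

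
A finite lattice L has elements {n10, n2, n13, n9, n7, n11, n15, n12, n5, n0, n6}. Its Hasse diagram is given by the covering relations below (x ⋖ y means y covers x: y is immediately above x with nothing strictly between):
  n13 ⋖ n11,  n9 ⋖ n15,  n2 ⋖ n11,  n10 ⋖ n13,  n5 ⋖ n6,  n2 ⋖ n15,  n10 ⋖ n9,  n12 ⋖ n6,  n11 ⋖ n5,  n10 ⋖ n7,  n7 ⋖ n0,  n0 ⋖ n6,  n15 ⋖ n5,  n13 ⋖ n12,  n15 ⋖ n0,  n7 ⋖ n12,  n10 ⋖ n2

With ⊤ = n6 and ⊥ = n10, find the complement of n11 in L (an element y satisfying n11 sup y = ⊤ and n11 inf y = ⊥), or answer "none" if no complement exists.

Need y with n11 ∨ y = n6 and n11 ∧ y = n10.
Checking each element gives: n7.

n7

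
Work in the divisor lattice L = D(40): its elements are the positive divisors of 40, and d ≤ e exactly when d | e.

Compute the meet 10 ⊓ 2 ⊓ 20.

In the divisibility order, the meet is the greatest common divisor: gcd(10, 2, 20) = 2.

2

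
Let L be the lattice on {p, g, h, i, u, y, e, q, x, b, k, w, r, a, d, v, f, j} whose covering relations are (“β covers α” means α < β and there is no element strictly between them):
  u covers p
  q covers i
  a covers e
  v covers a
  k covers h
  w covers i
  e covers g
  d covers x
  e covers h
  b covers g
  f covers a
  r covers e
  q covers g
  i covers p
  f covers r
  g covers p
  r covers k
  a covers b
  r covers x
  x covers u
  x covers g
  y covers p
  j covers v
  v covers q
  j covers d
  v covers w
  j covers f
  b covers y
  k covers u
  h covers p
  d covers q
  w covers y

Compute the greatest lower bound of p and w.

p

Common lower bounds of {p, w}: p.
The greatest among these is p.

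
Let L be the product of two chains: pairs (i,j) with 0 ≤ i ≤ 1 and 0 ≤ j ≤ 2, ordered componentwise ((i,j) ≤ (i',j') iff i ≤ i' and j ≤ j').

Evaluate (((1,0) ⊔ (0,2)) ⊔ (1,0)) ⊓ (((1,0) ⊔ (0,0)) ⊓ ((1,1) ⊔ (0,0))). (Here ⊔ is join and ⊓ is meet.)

(1,0) ∨ (0,2) = (1,2)
(1,2) ∨ (1,0) = (1,2)
(1,0) ∨ (0,0) = (1,0)
(1,1) ∨ (0,0) = (1,1)
(1,0) ∧ (1,1) = (1,0)
(1,2) ∧ (1,0) = (1,0)

(1,0)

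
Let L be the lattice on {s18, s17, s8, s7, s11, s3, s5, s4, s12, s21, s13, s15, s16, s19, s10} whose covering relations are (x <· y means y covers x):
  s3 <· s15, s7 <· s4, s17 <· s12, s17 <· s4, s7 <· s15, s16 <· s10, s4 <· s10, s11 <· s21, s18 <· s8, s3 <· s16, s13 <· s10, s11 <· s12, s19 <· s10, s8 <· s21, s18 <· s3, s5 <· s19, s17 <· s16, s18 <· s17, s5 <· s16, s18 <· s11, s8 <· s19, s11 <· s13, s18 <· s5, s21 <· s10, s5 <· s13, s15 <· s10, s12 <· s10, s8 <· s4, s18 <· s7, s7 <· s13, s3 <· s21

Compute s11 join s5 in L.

s11 ∨ s5 = s13

s13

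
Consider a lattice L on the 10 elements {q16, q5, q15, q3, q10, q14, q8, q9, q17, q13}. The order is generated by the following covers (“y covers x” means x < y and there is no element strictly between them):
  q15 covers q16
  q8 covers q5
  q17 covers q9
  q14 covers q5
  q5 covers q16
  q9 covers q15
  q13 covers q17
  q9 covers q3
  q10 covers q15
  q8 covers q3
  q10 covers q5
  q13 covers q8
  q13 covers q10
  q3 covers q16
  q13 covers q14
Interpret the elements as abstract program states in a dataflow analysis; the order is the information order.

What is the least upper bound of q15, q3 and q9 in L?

q9

Common upper bounds of {q15, q3, q9}: q13, q17, q9.
The least among these is q9.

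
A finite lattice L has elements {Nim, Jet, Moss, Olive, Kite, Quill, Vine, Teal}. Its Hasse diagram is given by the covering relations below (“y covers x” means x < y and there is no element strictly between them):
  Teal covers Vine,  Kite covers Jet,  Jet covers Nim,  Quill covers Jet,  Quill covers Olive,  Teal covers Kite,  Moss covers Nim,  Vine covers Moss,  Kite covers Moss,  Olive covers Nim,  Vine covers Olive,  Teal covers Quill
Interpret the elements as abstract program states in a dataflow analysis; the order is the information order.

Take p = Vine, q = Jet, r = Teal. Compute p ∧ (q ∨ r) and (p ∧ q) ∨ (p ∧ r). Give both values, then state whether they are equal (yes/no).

q ∨ r = Teal, so p ∧ (q ∨ r) = Vine ∧ Teal = Vine.
p ∧ q = Nim and p ∧ r = Vine, so (p ∧ q) ∨ (p ∧ r) = Nim ∨ Vine = Vine.
Equal: yes.

Vine; Vine; yes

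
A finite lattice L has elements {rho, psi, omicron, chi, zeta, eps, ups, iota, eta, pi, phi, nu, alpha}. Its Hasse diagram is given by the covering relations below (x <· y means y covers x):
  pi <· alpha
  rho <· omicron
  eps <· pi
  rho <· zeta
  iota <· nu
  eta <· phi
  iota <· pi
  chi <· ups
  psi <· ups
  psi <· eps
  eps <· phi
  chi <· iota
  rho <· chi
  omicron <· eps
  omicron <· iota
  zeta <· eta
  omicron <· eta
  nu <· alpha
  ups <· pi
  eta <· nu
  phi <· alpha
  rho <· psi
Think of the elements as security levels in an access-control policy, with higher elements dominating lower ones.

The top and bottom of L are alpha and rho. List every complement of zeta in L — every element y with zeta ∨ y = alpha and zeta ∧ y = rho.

pi, ups

Need y with zeta ∨ y = alpha and zeta ∧ y = rho.
Checking each element gives: pi, ups.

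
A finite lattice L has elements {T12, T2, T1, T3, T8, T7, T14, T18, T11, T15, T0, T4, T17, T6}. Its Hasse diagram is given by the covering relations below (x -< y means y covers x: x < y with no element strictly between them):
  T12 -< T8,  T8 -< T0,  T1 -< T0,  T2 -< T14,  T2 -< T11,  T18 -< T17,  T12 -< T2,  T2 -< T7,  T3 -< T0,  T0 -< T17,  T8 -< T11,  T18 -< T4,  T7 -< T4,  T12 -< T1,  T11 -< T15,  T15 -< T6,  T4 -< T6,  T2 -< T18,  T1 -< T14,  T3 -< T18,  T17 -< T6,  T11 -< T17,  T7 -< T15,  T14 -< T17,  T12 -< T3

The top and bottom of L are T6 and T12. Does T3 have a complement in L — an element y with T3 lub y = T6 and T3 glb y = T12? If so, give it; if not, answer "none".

Need y with T3 ∨ y = T6 and T3 ∧ y = T12.
Checking each element gives: T15.

T15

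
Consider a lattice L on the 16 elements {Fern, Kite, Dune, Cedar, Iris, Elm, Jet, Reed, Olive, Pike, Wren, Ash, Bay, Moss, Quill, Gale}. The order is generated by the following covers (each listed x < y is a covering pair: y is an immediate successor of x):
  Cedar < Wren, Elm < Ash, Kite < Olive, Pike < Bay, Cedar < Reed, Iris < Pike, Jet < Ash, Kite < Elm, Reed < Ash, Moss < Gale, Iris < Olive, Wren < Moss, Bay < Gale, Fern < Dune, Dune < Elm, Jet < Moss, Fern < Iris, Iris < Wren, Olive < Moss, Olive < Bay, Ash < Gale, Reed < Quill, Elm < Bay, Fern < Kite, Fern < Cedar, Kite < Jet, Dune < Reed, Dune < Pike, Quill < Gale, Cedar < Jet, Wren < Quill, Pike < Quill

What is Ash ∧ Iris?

Fern

Common lower bounds of {Ash, Iris}: Fern.
The greatest among these is Fern.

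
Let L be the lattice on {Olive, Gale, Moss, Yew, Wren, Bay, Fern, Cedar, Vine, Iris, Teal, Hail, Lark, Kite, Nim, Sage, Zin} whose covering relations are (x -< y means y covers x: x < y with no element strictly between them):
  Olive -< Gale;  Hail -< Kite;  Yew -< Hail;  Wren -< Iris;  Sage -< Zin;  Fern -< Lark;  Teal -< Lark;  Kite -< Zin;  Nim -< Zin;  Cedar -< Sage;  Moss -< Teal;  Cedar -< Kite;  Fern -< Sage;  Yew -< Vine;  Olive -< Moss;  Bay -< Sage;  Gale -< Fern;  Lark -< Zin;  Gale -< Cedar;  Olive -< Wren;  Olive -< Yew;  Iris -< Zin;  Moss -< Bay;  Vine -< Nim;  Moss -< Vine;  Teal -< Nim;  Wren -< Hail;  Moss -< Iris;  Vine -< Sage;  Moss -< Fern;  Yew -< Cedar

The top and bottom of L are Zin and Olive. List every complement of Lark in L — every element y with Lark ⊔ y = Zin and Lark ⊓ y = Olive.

Hail, Wren, Yew

Need y with Lark ∨ y = Zin and Lark ∧ y = Olive.
Checking each element gives: Hail, Wren, Yew.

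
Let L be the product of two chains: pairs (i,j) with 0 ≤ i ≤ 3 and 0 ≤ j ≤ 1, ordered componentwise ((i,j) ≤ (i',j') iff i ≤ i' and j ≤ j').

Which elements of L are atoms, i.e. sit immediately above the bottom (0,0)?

The atoms are exactly the elements that cover (0,0): (0,1), (1,0).

(0,1), (1,0)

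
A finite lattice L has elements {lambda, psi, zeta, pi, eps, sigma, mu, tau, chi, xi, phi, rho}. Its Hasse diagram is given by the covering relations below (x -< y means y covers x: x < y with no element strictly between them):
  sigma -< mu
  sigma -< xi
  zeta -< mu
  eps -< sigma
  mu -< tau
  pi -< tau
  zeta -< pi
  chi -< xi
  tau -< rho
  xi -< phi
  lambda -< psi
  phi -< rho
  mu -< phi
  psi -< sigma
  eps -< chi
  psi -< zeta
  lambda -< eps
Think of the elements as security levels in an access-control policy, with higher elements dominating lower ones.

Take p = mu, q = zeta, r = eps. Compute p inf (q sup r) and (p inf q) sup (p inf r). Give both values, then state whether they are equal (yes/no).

mu; mu; yes

q sup r = mu, so p inf (q sup r) = mu inf mu = mu.
p inf q = zeta and p inf r = eps, so (p inf q) sup (p inf r) = zeta sup eps = mu.
Equal: yes.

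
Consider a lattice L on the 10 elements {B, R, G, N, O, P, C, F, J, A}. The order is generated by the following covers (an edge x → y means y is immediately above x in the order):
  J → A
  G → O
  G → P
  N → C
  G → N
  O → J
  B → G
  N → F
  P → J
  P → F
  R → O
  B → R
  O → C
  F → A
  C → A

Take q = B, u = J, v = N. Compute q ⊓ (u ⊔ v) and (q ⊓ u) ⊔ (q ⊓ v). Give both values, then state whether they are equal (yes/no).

u ⊔ v = A, so q ⊓ (u ⊔ v) = B ⊓ A = B.
q ⊓ u = B and q ⊓ v = B, so (q ⊓ u) ⊔ (q ⊓ v) = B ⊔ B = B.
Equal: yes.

B; B; yes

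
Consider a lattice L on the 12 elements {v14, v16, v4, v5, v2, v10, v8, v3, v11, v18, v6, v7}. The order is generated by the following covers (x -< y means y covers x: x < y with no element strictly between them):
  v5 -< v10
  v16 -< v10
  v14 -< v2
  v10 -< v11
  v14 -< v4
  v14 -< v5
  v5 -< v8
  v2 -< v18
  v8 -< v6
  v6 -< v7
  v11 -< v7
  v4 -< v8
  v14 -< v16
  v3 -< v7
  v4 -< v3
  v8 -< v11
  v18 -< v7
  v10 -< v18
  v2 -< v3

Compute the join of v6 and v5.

v6

Common upper bounds of {v6, v5}: v6, v7.
The least among these is v6.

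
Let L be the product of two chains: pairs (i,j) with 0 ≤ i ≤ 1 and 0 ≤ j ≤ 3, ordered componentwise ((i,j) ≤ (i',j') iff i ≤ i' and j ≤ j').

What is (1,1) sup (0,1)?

In a product of chains, the join is componentwise max, giving (1,1).

(1,1)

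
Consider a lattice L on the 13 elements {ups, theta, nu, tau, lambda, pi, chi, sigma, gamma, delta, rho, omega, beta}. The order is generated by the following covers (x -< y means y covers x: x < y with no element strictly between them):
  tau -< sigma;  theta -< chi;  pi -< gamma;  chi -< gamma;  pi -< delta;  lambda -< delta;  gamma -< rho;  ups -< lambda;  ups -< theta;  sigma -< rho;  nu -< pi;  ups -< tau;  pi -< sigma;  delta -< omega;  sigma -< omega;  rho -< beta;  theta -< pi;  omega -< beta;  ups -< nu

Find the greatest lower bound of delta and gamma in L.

pi

Common lower bounds of {delta, gamma}: nu, pi, theta, ups.
The greatest among these is pi.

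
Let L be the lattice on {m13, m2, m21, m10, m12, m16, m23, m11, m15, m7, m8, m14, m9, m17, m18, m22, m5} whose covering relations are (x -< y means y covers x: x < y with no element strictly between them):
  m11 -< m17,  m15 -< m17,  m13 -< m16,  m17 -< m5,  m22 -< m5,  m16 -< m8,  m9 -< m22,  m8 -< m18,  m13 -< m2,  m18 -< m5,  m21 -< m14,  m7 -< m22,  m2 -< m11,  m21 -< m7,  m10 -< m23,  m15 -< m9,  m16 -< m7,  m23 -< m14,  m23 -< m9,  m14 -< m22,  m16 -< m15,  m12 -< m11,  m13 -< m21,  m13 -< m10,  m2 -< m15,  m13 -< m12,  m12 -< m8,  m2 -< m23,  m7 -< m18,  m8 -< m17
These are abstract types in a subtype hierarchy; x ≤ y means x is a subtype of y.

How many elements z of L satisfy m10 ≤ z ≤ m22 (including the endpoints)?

The interval [m10, m22] = {m10, m14, m22, m23, m9}, which has 5 elements.

5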